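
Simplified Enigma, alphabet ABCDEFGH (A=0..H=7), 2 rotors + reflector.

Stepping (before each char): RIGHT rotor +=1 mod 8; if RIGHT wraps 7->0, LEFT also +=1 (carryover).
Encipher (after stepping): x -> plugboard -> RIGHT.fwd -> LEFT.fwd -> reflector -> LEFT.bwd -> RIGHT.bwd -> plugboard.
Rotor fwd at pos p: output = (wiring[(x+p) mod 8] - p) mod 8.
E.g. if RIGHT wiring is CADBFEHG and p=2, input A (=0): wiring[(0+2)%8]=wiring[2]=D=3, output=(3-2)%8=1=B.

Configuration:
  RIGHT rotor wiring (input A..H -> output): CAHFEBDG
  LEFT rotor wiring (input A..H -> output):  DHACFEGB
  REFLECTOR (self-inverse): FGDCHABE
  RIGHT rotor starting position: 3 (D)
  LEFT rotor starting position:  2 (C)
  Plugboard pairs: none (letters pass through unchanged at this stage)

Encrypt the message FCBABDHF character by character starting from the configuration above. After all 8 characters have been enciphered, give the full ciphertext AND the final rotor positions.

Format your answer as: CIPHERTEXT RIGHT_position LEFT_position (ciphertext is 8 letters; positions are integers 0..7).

Char 1 ('F'): step: R->4, L=2; F->plug->F->R->E->L->E->refl->H->L'->F->R'->B->plug->B
Char 2 ('C'): step: R->5, L=2; C->plug->C->R->B->L->A->refl->F->L'->H->R'->H->plug->H
Char 3 ('B'): step: R->6, L=2; B->plug->B->R->A->L->G->refl->B->L'->G->R'->G->plug->G
Char 4 ('A'): step: R->7, L=2; A->plug->A->R->H->L->F->refl->A->L'->B->R'->C->plug->C
Char 5 ('B'): step: R->0, L->3 (L advanced); B->plug->B->R->A->L->H->refl->E->L'->G->R'->H->plug->H
Char 6 ('D'): step: R->1, L=3; D->plug->D->R->D->L->D->refl->C->L'->B->R'->H->plug->H
Char 7 ('H'): step: R->2, L=3; H->plug->H->R->G->L->E->refl->H->L'->A->R'->G->plug->G
Char 8 ('F'): step: R->3, L=3; F->plug->F->R->H->L->F->refl->A->L'->F->R'->G->plug->G
Final: ciphertext=BHGCHHGG, RIGHT=3, LEFT=3

Answer: BHGCHHGG 3 3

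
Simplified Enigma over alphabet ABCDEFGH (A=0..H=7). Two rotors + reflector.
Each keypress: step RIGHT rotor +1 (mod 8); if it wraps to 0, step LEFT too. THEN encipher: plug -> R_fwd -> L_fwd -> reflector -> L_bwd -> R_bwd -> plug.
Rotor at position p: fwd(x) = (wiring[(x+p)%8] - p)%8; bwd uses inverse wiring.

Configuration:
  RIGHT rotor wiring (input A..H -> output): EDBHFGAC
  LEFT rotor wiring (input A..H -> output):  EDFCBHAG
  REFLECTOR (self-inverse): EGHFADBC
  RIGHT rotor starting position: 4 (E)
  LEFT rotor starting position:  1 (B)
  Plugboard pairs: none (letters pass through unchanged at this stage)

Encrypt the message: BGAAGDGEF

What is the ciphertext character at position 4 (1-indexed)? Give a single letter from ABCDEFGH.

Char 1 ('B'): step: R->5, L=1; B->plug->B->R->D->L->A->refl->E->L'->B->R'->A->plug->A
Char 2 ('G'): step: R->6, L=1; G->plug->G->R->H->L->D->refl->F->L'->G->R'->C->plug->C
Char 3 ('A'): step: R->7, L=1; A->plug->A->R->D->L->A->refl->E->L'->B->R'->H->plug->H
Char 4 ('A'): step: R->0, L->2 (L advanced); A->plug->A->R->E->L->G->refl->B->L'->H->R'->D->plug->D

D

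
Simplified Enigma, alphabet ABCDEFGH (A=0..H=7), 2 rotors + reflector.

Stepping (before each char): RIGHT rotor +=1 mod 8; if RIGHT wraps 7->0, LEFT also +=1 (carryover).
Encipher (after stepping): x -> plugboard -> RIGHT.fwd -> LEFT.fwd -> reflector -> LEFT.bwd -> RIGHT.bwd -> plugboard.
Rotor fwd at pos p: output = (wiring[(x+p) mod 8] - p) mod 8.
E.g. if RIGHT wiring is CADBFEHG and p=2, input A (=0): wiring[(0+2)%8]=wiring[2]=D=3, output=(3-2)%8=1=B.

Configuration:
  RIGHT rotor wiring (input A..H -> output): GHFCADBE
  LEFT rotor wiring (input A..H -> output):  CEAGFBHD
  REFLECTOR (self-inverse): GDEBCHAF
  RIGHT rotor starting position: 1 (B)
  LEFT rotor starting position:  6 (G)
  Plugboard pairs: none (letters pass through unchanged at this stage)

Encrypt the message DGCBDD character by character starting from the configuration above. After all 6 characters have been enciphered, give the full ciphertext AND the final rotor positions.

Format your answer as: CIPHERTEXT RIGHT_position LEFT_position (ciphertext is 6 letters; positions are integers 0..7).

Answer: CHFEBF 7 6

Derivation:
Char 1 ('D'): step: R->2, L=6; D->plug->D->R->B->L->F->refl->H->L'->G->R'->C->plug->C
Char 2 ('G'): step: R->3, L=6; G->plug->G->R->E->L->C->refl->E->L'->C->R'->H->plug->H
Char 3 ('C'): step: R->4, L=6; C->plug->C->R->F->L->A->refl->G->L'->D->R'->F->plug->F
Char 4 ('B'): step: R->5, L=6; B->plug->B->R->E->L->C->refl->E->L'->C->R'->E->plug->E
Char 5 ('D'): step: R->6, L=6; D->plug->D->R->B->L->F->refl->H->L'->G->R'->B->plug->B
Char 6 ('D'): step: R->7, L=6; D->plug->D->R->G->L->H->refl->F->L'->B->R'->F->plug->F
Final: ciphertext=CHFEBF, RIGHT=7, LEFT=6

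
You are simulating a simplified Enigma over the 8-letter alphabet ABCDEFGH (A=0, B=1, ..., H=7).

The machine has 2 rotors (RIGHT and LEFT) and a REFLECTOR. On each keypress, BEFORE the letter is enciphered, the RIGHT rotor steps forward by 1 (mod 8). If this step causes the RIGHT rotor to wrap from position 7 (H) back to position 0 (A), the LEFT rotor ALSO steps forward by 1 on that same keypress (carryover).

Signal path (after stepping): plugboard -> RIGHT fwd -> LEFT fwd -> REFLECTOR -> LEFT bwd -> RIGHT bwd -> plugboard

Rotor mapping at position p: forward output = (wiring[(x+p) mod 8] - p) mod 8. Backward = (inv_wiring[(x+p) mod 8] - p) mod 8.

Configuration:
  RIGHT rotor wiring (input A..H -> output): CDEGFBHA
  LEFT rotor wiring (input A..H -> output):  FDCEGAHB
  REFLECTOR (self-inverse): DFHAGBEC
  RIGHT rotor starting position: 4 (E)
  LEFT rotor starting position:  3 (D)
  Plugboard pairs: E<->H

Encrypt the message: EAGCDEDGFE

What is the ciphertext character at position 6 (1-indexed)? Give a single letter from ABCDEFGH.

Char 1 ('E'): step: R->5, L=3; E->plug->H->R->A->L->B->refl->F->L'->C->R'->B->plug->B
Char 2 ('A'): step: R->6, L=3; A->plug->A->R->B->L->D->refl->A->L'->G->R'->E->plug->H
Char 3 ('G'): step: R->7, L=3; G->plug->G->R->C->L->F->refl->B->L'->A->R'->H->plug->E
Char 4 ('C'): step: R->0, L->4 (L advanced); C->plug->C->R->E->L->B->refl->F->L'->D->R'->B->plug->B
Char 5 ('D'): step: R->1, L=4; D->plug->D->R->E->L->B->refl->F->L'->D->R'->B->plug->B
Char 6 ('E'): step: R->2, L=4; E->plug->H->R->B->L->E->refl->G->L'->G->R'->F->plug->F

F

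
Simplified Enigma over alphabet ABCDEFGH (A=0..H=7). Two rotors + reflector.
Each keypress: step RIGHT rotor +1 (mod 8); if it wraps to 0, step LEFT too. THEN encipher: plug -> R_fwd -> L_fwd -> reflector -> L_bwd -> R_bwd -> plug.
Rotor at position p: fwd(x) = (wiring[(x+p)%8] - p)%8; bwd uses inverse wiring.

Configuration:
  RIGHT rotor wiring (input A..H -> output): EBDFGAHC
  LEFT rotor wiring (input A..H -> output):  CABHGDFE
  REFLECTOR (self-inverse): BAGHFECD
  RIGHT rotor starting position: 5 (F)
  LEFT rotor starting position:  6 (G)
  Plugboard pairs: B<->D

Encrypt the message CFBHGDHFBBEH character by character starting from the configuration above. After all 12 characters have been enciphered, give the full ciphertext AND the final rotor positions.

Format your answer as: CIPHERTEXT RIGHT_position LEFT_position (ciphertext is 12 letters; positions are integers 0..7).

Answer: ECDECEFGFCGB 1 0

Derivation:
Char 1 ('C'): step: R->6, L=6; C->plug->C->R->G->L->A->refl->B->L'->F->R'->E->plug->E
Char 2 ('F'): step: R->7, L=6; F->plug->F->R->H->L->F->refl->E->L'->C->R'->C->plug->C
Char 3 ('B'): step: R->0, L->7 (L advanced); B->plug->D->R->F->L->H->refl->D->L'->B->R'->B->plug->D
Char 4 ('H'): step: R->1, L=7; H->plug->H->R->D->L->C->refl->G->L'->H->R'->E->plug->E
Char 5 ('G'): step: R->2, L=7; G->plug->G->R->C->L->B->refl->A->L'->E->R'->C->plug->C
Char 6 ('D'): step: R->3, L=7; D->plug->B->R->D->L->C->refl->G->L'->H->R'->E->plug->E
Char 7 ('H'): step: R->4, L=7; H->plug->H->R->B->L->D->refl->H->L'->F->R'->F->plug->F
Char 8 ('F'): step: R->5, L=7; F->plug->F->R->G->L->E->refl->F->L'->A->R'->G->plug->G
Char 9 ('B'): step: R->6, L=7; B->plug->D->R->D->L->C->refl->G->L'->H->R'->F->plug->F
Char 10 ('B'): step: R->7, L=7; B->plug->D->R->E->L->A->refl->B->L'->C->R'->C->plug->C
Char 11 ('E'): step: R->0, L->0 (L advanced); E->plug->E->R->G->L->F->refl->E->L'->H->R'->G->plug->G
Char 12 ('H'): step: R->1, L=0; H->plug->H->R->D->L->H->refl->D->L'->F->R'->D->plug->B
Final: ciphertext=ECDECEFGFCGB, RIGHT=1, LEFT=0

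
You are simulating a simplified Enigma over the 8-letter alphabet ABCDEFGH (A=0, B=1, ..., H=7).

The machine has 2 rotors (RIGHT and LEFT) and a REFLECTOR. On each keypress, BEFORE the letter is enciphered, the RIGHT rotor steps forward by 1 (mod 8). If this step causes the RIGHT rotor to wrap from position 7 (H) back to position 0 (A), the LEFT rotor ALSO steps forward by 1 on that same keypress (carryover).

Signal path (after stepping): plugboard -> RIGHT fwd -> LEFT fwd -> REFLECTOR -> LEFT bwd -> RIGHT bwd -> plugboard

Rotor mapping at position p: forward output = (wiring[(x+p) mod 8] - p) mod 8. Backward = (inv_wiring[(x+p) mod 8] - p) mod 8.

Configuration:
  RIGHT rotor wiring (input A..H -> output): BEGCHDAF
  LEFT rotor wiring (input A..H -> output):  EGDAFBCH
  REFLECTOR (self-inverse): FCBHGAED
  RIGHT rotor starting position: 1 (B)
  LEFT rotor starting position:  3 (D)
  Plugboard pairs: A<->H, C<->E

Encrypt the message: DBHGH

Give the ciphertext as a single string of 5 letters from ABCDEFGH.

Answer: ECAFF

Derivation:
Char 1 ('D'): step: R->2, L=3; D->plug->D->R->B->L->C->refl->B->L'->F->R'->C->plug->E
Char 2 ('B'): step: R->3, L=3; B->plug->B->R->E->L->E->refl->G->L'->C->R'->E->plug->C
Char 3 ('H'): step: R->4, L=3; H->plug->A->R->D->L->H->refl->D->L'->G->R'->H->plug->A
Char 4 ('G'): step: R->5, L=3; G->plug->G->R->F->L->B->refl->C->L'->B->R'->F->plug->F
Char 5 ('H'): step: R->6, L=3; H->plug->A->R->C->L->G->refl->E->L'->E->R'->F->plug->F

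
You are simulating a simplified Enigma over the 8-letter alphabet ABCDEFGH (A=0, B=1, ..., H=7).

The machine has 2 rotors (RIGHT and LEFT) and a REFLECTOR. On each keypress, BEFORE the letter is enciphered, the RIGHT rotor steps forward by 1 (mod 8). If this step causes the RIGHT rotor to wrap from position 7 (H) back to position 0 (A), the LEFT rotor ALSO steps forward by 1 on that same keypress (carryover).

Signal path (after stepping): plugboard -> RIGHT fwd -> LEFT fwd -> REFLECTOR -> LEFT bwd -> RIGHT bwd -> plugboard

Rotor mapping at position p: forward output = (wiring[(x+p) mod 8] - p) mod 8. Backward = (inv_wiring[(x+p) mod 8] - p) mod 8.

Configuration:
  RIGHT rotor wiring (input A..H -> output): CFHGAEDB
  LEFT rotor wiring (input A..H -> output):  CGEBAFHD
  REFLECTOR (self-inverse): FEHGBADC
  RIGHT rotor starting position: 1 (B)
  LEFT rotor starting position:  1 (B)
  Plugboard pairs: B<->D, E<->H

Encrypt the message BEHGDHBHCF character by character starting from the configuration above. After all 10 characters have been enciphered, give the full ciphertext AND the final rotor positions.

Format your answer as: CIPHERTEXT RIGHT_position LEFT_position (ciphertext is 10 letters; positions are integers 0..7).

Answer: GFGBEEFFDD 3 2

Derivation:
Char 1 ('B'): step: R->2, L=1; B->plug->D->R->C->L->A->refl->F->L'->A->R'->G->plug->G
Char 2 ('E'): step: R->3, L=1; E->plug->H->R->E->L->E->refl->B->L'->H->R'->F->plug->F
Char 3 ('H'): step: R->4, L=1; H->plug->E->R->G->L->C->refl->H->L'->D->R'->G->plug->G
Char 4 ('G'): step: R->5, L=1; G->plug->G->R->B->L->D->refl->G->L'->F->R'->D->plug->B
Char 5 ('D'): step: R->6, L=1; D->plug->B->R->D->L->H->refl->C->L'->G->R'->H->plug->E
Char 6 ('H'): step: R->7, L=1; H->plug->E->R->H->L->B->refl->E->L'->E->R'->H->plug->E
Char 7 ('B'): step: R->0, L->2 (L advanced); B->plug->D->R->G->L->A->refl->F->L'->E->R'->F->plug->F
Char 8 ('H'): step: R->1, L=2; H->plug->E->R->D->L->D->refl->G->L'->C->R'->F->plug->F
Char 9 ('C'): step: R->2, L=2; C->plug->C->R->G->L->A->refl->F->L'->E->R'->B->plug->D
Char 10 ('F'): step: R->3, L=2; F->plug->F->R->H->L->E->refl->B->L'->F->R'->B->plug->D
Final: ciphertext=GFGBEEFFDD, RIGHT=3, LEFT=2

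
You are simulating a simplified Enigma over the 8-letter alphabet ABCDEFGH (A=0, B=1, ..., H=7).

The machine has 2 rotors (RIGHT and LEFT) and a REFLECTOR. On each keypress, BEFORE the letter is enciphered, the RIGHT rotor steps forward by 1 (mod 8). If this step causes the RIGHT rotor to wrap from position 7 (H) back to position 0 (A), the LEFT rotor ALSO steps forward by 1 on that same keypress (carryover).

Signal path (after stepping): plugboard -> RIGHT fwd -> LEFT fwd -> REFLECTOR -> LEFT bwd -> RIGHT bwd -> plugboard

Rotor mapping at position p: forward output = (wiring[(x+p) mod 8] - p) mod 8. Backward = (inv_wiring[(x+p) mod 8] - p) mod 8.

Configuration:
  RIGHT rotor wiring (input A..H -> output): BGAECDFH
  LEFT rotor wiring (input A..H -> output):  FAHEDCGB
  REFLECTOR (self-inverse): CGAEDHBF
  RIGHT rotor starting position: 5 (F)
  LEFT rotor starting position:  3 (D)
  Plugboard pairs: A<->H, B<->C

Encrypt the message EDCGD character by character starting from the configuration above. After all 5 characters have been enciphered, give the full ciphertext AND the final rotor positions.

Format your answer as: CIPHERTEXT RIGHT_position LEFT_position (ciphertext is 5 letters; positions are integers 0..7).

Answer: FEGHA 2 4

Derivation:
Char 1 ('E'): step: R->6, L=3; E->plug->E->R->C->L->H->refl->F->L'->G->R'->F->plug->F
Char 2 ('D'): step: R->7, L=3; D->plug->D->R->B->L->A->refl->C->L'->F->R'->E->plug->E
Char 3 ('C'): step: R->0, L->4 (L advanced); C->plug->B->R->G->L->D->refl->E->L'->F->R'->G->plug->G
Char 4 ('G'): step: R->1, L=4; G->plug->G->R->G->L->D->refl->E->L'->F->R'->A->plug->H
Char 5 ('D'): step: R->2, L=4; D->plug->D->R->B->L->G->refl->B->L'->E->R'->H->plug->A
Final: ciphertext=FEGHA, RIGHT=2, LEFT=4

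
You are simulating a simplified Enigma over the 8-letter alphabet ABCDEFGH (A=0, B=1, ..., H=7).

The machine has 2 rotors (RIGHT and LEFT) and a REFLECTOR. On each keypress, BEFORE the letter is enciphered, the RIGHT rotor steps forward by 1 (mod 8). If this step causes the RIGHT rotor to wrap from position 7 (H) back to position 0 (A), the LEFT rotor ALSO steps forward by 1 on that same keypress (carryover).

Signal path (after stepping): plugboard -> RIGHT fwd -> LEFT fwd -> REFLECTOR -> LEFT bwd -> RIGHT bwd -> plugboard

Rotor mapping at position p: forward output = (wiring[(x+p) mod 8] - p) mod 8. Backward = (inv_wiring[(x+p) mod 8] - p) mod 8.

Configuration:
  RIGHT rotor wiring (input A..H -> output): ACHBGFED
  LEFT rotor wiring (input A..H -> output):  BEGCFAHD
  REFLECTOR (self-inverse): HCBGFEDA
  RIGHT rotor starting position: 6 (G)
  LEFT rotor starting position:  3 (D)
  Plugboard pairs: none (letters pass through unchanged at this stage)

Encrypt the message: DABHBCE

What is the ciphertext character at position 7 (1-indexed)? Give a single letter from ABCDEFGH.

Char 1 ('D'): step: R->7, L=3; D->plug->D->R->A->L->H->refl->A->L'->E->R'->A->plug->A
Char 2 ('A'): step: R->0, L->4 (L advanced); A->plug->A->R->A->L->B->refl->C->L'->G->R'->E->plug->E
Char 3 ('B'): step: R->1, L=4; B->plug->B->R->G->L->C->refl->B->L'->A->R'->C->plug->C
Char 4 ('H'): step: R->2, L=4; H->plug->H->R->A->L->B->refl->C->L'->G->R'->G->plug->G
Char 5 ('B'): step: R->3, L=4; B->plug->B->R->D->L->H->refl->A->L'->F->R'->F->plug->F
Char 6 ('C'): step: R->4, L=4; C->plug->C->R->A->L->B->refl->C->L'->G->R'->F->plug->F
Char 7 ('E'): step: R->5, L=4; E->plug->E->R->F->L->A->refl->H->L'->D->R'->D->plug->D

D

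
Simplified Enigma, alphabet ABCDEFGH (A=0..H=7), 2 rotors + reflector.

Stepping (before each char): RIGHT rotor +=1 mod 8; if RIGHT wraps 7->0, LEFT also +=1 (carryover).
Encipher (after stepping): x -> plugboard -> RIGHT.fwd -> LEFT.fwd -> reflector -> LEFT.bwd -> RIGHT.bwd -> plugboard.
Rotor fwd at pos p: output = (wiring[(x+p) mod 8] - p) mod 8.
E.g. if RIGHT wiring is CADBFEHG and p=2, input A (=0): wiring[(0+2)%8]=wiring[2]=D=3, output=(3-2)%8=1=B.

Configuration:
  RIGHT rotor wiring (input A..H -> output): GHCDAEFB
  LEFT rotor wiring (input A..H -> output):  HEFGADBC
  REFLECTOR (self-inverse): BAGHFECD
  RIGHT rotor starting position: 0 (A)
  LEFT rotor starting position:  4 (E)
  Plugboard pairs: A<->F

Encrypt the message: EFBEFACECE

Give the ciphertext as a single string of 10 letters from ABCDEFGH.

Char 1 ('E'): step: R->1, L=4; E->plug->E->R->D->L->G->refl->C->L'->H->R'->D->plug->D
Char 2 ('F'): step: R->2, L=4; F->plug->A->R->A->L->E->refl->F->L'->C->R'->D->plug->D
Char 3 ('B'): step: R->3, L=4; B->plug->B->R->F->L->A->refl->B->L'->G->R'->E->plug->E
Char 4 ('E'): step: R->4, L=4; E->plug->E->R->C->L->F->refl->E->L'->A->R'->B->plug->B
Char 5 ('F'): step: R->5, L=4; F->plug->A->R->H->L->C->refl->G->L'->D->R'->H->plug->H
Char 6 ('A'): step: R->6, L=4; A->plug->F->R->F->L->A->refl->B->L'->G->R'->H->plug->H
Char 7 ('C'): step: R->7, L=4; C->plug->C->R->A->L->E->refl->F->L'->C->R'->A->plug->F
Char 8 ('E'): step: R->0, L->5 (L advanced); E->plug->E->R->A->L->G->refl->C->L'->D->R'->D->plug->D
Char 9 ('C'): step: R->1, L=5; C->plug->C->R->C->L->F->refl->E->L'->B->R'->B->plug->B
Char 10 ('E'): step: R->2, L=5; E->plug->E->R->D->L->C->refl->G->L'->A->R'->A->plug->F

Answer: DDEBHHFDBF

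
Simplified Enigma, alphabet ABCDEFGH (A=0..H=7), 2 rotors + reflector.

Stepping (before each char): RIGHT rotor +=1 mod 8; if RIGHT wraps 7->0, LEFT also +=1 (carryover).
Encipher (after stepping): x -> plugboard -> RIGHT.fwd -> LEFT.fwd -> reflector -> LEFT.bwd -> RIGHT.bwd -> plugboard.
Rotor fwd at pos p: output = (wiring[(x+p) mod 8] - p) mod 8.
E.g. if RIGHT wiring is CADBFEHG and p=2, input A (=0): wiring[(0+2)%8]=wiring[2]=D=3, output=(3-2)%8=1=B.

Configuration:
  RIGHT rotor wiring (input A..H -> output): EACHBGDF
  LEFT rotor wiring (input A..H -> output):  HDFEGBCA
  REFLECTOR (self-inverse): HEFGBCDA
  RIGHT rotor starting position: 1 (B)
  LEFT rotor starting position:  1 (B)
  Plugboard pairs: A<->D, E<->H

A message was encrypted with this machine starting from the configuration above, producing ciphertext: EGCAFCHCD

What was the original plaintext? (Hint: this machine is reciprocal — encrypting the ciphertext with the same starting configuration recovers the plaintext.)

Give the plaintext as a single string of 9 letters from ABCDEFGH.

Answer: AFBGDBFBB

Derivation:
Char 1 ('E'): step: R->2, L=1; E->plug->H->R->G->L->H->refl->A->L'->E->R'->D->plug->A
Char 2 ('G'): step: R->3, L=1; G->plug->G->R->F->L->B->refl->E->L'->B->R'->F->plug->F
Char 3 ('C'): step: R->4, L=1; C->plug->C->R->H->L->G->refl->D->L'->C->R'->B->plug->B
Char 4 ('A'): step: R->5, L=1; A->plug->D->R->H->L->G->refl->D->L'->C->R'->G->plug->G
Char 5 ('F'): step: R->6, L=1; F->plug->F->R->B->L->E->refl->B->L'->F->R'->A->plug->D
Char 6 ('C'): step: R->7, L=1; C->plug->C->R->B->L->E->refl->B->L'->F->R'->B->plug->B
Char 7 ('H'): step: R->0, L->2 (L advanced); H->plug->E->R->B->L->C->refl->F->L'->G->R'->F->plug->F
Char 8 ('C'): step: R->1, L=2; C->plug->C->R->G->L->F->refl->C->L'->B->R'->B->plug->B
Char 9 ('D'): step: R->2, L=2; D->plug->A->R->A->L->D->refl->G->L'->F->R'->B->plug->B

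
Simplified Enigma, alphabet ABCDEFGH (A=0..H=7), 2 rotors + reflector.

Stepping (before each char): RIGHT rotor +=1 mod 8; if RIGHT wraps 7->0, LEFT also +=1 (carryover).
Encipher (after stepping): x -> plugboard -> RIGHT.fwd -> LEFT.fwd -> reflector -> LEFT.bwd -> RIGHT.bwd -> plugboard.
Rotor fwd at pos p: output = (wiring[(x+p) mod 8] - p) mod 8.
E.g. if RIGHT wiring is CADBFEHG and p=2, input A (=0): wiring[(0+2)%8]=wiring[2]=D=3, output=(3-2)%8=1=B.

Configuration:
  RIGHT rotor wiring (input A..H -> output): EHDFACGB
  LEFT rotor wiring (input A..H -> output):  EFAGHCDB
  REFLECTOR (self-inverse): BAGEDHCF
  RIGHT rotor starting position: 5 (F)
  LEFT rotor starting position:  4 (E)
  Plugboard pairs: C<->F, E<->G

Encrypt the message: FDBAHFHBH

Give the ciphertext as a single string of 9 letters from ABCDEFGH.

Answer: ABHFECEDF

Derivation:
Char 1 ('F'): step: R->6, L=4; F->plug->C->R->G->L->E->refl->D->L'->A->R'->A->plug->A
Char 2 ('D'): step: R->7, L=4; D->plug->D->R->E->L->A->refl->B->L'->F->R'->B->plug->B
Char 3 ('B'): step: R->0, L->5 (L advanced); B->plug->B->R->H->L->C->refl->G->L'->B->R'->H->plug->H
Char 4 ('A'): step: R->1, L=5; A->plug->A->R->G->L->B->refl->A->L'->E->R'->C->plug->F
Char 5 ('H'): step: R->2, L=5; H->plug->H->R->F->L->D->refl->E->L'->C->R'->G->plug->E
Char 6 ('F'): step: R->3, L=5; F->plug->C->R->H->L->C->refl->G->L'->B->R'->F->plug->C
Char 7 ('H'): step: R->4, L=5; H->plug->H->R->B->L->G->refl->C->L'->H->R'->G->plug->E
Char 8 ('B'): step: R->5, L=5; B->plug->B->R->B->L->G->refl->C->L'->H->R'->D->plug->D
Char 9 ('H'): step: R->6, L=5; H->plug->H->R->E->L->A->refl->B->L'->G->R'->C->plug->F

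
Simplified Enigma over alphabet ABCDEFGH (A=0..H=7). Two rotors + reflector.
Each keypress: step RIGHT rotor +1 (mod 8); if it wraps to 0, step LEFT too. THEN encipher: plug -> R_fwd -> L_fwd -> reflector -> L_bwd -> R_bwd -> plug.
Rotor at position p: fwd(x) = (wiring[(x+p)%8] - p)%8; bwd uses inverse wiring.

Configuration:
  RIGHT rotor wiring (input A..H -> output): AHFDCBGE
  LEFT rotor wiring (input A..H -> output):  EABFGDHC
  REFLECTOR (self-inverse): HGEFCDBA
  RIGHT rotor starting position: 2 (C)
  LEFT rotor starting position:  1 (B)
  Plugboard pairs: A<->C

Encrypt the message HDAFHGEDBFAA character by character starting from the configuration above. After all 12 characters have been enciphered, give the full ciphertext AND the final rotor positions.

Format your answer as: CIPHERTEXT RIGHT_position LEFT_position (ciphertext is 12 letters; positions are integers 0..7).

Char 1 ('H'): step: R->3, L=1; H->plug->H->R->C->L->E->refl->C->L'->E->R'->G->plug->G
Char 2 ('D'): step: R->4, L=1; D->plug->D->R->A->L->H->refl->A->L'->B->R'->G->plug->G
Char 3 ('A'): step: R->5, L=1; A->plug->C->R->H->L->D->refl->F->L'->D->R'->D->plug->D
Char 4 ('F'): step: R->6, L=1; F->plug->F->R->F->L->G->refl->B->L'->G->R'->B->plug->B
Char 5 ('H'): step: R->7, L=1; H->plug->H->R->H->L->D->refl->F->L'->D->R'->F->plug->F
Char 6 ('G'): step: R->0, L->2 (L advanced); G->plug->G->R->G->L->C->refl->E->L'->C->R'->E->plug->E
Char 7 ('E'): step: R->1, L=2; E->plug->E->R->A->L->H->refl->A->L'->F->R'->F->plug->F
Char 8 ('D'): step: R->2, L=2; D->plug->D->R->H->L->G->refl->B->L'->D->R'->A->plug->C
Char 9 ('B'): step: R->3, L=2; B->plug->B->R->H->L->G->refl->B->L'->D->R'->D->plug->D
Char 10 ('F'): step: R->4, L=2; F->plug->F->R->D->L->B->refl->G->L'->H->R'->H->plug->H
Char 11 ('A'): step: R->5, L=2; A->plug->C->R->H->L->G->refl->B->L'->D->R'->D->plug->D
Char 12 ('A'): step: R->6, L=2; A->plug->C->R->C->L->E->refl->C->L'->G->R'->B->plug->B
Final: ciphertext=GGDBFEFCDHDB, RIGHT=6, LEFT=2

Answer: GGDBFEFCDHDB 6 2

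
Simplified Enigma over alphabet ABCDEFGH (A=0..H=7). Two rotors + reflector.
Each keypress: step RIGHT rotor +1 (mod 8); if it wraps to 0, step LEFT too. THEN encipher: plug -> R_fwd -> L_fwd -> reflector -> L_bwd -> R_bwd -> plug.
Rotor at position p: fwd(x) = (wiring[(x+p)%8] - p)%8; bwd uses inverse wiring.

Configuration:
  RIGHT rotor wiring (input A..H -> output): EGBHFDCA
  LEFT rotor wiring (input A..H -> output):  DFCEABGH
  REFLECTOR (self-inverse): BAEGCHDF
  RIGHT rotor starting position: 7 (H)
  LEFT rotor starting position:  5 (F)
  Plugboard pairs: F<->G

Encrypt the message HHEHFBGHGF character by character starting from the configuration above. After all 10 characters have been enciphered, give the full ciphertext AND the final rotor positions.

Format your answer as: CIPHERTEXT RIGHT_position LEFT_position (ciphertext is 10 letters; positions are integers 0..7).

Char 1 ('H'): step: R->0, L->6 (L advanced); H->plug->H->R->A->L->A->refl->B->L'->B->R'->C->plug->C
Char 2 ('H'): step: R->1, L=6; H->plug->H->R->D->L->H->refl->F->L'->C->R'->E->plug->E
Char 3 ('E'): step: R->2, L=6; E->plug->E->R->A->L->A->refl->B->L'->B->R'->D->plug->D
Char 4 ('H'): step: R->3, L=6; H->plug->H->R->G->L->C->refl->E->L'->E->R'->A->plug->A
Char 5 ('F'): step: R->4, L=6; F->plug->G->R->F->L->G->refl->D->L'->H->R'->B->plug->B
Char 6 ('B'): step: R->5, L=6; B->plug->B->R->F->L->G->refl->D->L'->H->R'->D->plug->D
Char 7 ('G'): step: R->6, L=6; G->plug->F->R->B->L->B->refl->A->L'->A->R'->D->plug->D
Char 8 ('H'): step: R->7, L=6; H->plug->H->R->D->L->H->refl->F->L'->C->R'->D->plug->D
Char 9 ('G'): step: R->0, L->7 (L advanced); G->plug->F->R->D->L->D->refl->G->L'->C->R'->G->plug->F
Char 10 ('F'): step: R->1, L=7; F->plug->G->R->H->L->H->refl->F->L'->E->R'->D->plug->D
Final: ciphertext=CEDABDDDFD, RIGHT=1, LEFT=7

Answer: CEDABDDDFD 1 7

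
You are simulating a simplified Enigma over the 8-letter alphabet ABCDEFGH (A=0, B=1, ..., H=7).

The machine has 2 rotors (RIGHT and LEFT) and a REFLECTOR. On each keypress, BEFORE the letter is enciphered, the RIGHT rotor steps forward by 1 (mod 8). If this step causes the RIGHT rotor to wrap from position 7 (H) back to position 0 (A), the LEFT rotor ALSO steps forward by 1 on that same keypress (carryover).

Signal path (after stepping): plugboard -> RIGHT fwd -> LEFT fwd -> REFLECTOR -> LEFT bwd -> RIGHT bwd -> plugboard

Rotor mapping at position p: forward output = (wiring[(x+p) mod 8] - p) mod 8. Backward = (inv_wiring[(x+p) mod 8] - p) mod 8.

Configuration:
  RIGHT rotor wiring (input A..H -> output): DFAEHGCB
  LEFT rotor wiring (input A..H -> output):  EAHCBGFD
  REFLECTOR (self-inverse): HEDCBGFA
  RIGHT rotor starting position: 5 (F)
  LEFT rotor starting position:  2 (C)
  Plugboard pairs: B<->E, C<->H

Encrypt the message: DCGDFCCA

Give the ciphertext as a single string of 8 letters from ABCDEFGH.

Answer: CBAFHDGD

Derivation:
Char 1 ('D'): step: R->6, L=2; D->plug->D->R->H->L->G->refl->F->L'->A->R'->H->plug->C
Char 2 ('C'): step: R->7, L=2; C->plug->H->R->D->L->E->refl->B->L'->F->R'->E->plug->B
Char 3 ('G'): step: R->0, L->3 (L advanced); G->plug->G->R->C->L->D->refl->C->L'->D->R'->A->plug->A
Char 4 ('D'): step: R->1, L=3; D->plug->D->R->G->L->F->refl->G->L'->B->R'->F->plug->F
Char 5 ('F'): step: R->2, L=3; F->plug->F->R->H->L->E->refl->B->L'->F->R'->C->plug->H
Char 6 ('C'): step: R->3, L=3; C->plug->H->R->F->L->B->refl->E->L'->H->R'->D->plug->D
Char 7 ('C'): step: R->4, L=3; C->plug->H->R->A->L->H->refl->A->L'->E->R'->G->plug->G
Char 8 ('A'): step: R->5, L=3; A->plug->A->R->B->L->G->refl->F->L'->G->R'->D->plug->D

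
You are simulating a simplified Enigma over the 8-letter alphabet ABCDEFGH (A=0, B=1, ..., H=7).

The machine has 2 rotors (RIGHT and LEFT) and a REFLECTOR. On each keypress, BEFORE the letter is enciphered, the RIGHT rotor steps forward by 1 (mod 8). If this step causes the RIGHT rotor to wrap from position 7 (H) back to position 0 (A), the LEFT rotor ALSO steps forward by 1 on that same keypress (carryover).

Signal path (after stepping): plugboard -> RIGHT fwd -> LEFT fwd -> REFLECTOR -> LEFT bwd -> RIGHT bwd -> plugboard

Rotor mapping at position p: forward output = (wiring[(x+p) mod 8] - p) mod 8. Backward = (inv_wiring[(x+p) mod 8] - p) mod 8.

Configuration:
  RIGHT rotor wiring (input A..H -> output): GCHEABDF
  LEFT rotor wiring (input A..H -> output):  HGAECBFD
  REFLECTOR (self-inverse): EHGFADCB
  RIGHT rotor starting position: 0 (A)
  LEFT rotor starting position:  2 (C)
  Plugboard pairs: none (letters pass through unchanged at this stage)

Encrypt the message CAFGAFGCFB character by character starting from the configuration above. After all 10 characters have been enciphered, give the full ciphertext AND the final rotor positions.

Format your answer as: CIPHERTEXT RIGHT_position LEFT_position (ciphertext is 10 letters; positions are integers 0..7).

Answer: HFBBBDBACF 2 3

Derivation:
Char 1 ('C'): step: R->1, L=2; C->plug->C->R->D->L->H->refl->B->L'->F->R'->H->plug->H
Char 2 ('A'): step: R->2, L=2; A->plug->A->R->F->L->B->refl->H->L'->D->R'->F->plug->F
Char 3 ('F'): step: R->3, L=2; F->plug->F->R->D->L->H->refl->B->L'->F->R'->B->plug->B
Char 4 ('G'): step: R->4, L=2; G->plug->G->R->D->L->H->refl->B->L'->F->R'->B->plug->B
Char 5 ('A'): step: R->5, L=2; A->plug->A->R->E->L->D->refl->F->L'->G->R'->B->plug->B
Char 6 ('F'): step: R->6, L=2; F->plug->F->R->G->L->F->refl->D->L'->E->R'->D->plug->D
Char 7 ('G'): step: R->7, L=2; G->plug->G->R->C->L->A->refl->E->L'->H->R'->B->plug->B
Char 8 ('C'): step: R->0, L->3 (L advanced); C->plug->C->R->H->L->F->refl->D->L'->G->R'->A->plug->A
Char 9 ('F'): step: R->1, L=3; F->plug->F->R->C->L->G->refl->C->L'->D->R'->C->plug->C
Char 10 ('B'): step: R->2, L=3; B->plug->B->R->C->L->G->refl->C->L'->D->R'->F->plug->F
Final: ciphertext=HFBBBDBACF, RIGHT=2, LEFT=3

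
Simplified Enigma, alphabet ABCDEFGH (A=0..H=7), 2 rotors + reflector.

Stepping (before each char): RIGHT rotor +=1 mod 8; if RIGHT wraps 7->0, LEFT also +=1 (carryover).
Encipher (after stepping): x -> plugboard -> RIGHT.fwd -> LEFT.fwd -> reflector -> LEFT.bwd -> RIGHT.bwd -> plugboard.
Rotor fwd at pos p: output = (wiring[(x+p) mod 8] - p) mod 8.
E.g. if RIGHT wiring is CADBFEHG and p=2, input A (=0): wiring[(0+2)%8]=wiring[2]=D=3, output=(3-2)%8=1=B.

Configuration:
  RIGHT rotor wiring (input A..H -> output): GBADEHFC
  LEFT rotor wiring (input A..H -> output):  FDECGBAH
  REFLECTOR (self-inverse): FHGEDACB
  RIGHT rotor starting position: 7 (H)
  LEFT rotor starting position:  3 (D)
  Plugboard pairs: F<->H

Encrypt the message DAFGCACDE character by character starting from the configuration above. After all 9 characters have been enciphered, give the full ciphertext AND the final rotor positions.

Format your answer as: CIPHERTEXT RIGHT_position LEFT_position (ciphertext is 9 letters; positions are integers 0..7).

Answer: FBHBDHAFF 0 5

Derivation:
Char 1 ('D'): step: R->0, L->4 (L advanced); D->plug->D->R->D->L->D->refl->E->L'->C->R'->H->plug->F
Char 2 ('A'): step: R->1, L=4; A->plug->A->R->A->L->C->refl->G->L'->H->R'->B->plug->B
Char 3 ('F'): step: R->2, L=4; F->plug->H->R->H->L->G->refl->C->L'->A->R'->F->plug->H
Char 4 ('G'): step: R->3, L=4; G->plug->G->R->G->L->A->refl->F->L'->B->R'->B->plug->B
Char 5 ('C'): step: R->4, L=4; C->plug->C->R->B->L->F->refl->A->L'->G->R'->D->plug->D
Char 6 ('A'): step: R->5, L=4; A->plug->A->R->C->L->E->refl->D->L'->D->R'->F->plug->H
Char 7 ('C'): step: R->6, L=4; C->plug->C->R->A->L->C->refl->G->L'->H->R'->A->plug->A
Char 8 ('D'): step: R->7, L=4; D->plug->D->R->B->L->F->refl->A->L'->G->R'->H->plug->F
Char 9 ('E'): step: R->0, L->5 (L advanced); E->plug->E->R->E->L->G->refl->C->L'->C->R'->H->plug->F
Final: ciphertext=FBHBDHAFF, RIGHT=0, LEFT=5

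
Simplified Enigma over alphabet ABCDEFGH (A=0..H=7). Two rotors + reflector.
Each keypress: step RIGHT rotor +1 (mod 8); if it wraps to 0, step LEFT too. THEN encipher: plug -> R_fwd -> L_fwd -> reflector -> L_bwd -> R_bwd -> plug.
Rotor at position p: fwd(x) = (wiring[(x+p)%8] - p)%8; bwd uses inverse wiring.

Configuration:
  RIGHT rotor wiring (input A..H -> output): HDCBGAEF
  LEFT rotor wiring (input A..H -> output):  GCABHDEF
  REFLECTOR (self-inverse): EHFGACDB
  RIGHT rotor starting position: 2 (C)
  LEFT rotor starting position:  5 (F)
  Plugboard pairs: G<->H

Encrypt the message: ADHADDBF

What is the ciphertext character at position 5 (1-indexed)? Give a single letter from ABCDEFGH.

Char 1 ('A'): step: R->3, L=5; A->plug->A->R->G->L->E->refl->A->L'->C->R'->E->plug->E
Char 2 ('D'): step: R->4, L=5; D->plug->D->R->B->L->H->refl->B->L'->D->R'->E->plug->E
Char 3 ('H'): step: R->5, L=5; H->plug->G->R->E->L->F->refl->C->L'->H->R'->B->plug->B
Char 4 ('A'): step: R->6, L=5; A->plug->A->R->G->L->E->refl->A->L'->C->R'->H->plug->G
Char 5 ('D'): step: R->7, L=5; D->plug->D->R->D->L->B->refl->H->L'->B->R'->G->plug->H

H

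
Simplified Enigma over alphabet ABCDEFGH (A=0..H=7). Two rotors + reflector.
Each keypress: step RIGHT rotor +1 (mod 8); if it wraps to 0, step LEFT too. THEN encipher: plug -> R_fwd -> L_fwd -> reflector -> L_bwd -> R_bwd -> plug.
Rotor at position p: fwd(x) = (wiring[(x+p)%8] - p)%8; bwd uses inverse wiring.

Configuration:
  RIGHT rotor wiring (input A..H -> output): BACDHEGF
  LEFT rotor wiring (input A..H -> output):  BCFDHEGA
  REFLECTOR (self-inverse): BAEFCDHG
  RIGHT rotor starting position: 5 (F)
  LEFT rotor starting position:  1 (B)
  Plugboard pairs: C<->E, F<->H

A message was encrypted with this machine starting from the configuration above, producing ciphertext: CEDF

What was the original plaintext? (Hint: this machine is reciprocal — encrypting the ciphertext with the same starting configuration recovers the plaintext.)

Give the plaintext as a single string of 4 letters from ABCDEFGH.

Char 1 ('C'): step: R->6, L=1; C->plug->E->R->E->L->D->refl->F->L'->F->R'->F->plug->H
Char 2 ('E'): step: R->7, L=1; E->plug->C->R->B->L->E->refl->C->L'->C->R'->B->plug->B
Char 3 ('D'): step: R->0, L->2 (L advanced); D->plug->D->R->D->L->C->refl->E->L'->E->R'->F->plug->H
Char 4 ('F'): step: R->1, L=2; F->plug->H->R->A->L->D->refl->F->L'->C->R'->C->plug->E

Answer: HBHE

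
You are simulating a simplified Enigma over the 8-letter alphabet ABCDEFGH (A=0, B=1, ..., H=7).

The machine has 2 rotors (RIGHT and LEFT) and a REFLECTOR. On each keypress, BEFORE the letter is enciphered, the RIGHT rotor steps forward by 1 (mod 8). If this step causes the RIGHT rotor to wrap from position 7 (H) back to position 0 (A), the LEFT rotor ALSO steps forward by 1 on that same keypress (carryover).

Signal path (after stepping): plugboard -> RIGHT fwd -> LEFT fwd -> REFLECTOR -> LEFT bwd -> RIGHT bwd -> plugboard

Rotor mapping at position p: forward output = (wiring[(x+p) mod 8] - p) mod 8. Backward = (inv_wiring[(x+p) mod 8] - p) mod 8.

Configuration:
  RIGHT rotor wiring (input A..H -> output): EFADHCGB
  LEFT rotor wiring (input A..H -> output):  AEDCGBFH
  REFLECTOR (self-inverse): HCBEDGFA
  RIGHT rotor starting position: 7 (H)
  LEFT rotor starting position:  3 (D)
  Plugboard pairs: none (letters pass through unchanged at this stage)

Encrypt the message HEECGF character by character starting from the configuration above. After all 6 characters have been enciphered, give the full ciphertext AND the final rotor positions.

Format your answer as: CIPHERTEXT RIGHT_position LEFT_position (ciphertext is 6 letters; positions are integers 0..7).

Char 1 ('H'): step: R->0, L->4 (L advanced); H->plug->H->R->B->L->F->refl->G->L'->H->R'->E->plug->E
Char 2 ('E'): step: R->1, L=4; E->plug->E->R->B->L->F->refl->G->L'->H->R'->B->plug->B
Char 3 ('E'): step: R->2, L=4; E->plug->E->R->E->L->E->refl->D->L'->D->R'->H->plug->H
Char 4 ('C'): step: R->3, L=4; C->plug->C->R->H->L->G->refl->F->L'->B->R'->F->plug->F
Char 5 ('G'): step: R->4, L=4; G->plug->G->R->E->L->E->refl->D->L'->D->R'->A->plug->A
Char 6 ('F'): step: R->5, L=4; F->plug->F->R->D->L->D->refl->E->L'->E->R'->C->plug->C
Final: ciphertext=EBHFAC, RIGHT=5, LEFT=4

Answer: EBHFAC 5 4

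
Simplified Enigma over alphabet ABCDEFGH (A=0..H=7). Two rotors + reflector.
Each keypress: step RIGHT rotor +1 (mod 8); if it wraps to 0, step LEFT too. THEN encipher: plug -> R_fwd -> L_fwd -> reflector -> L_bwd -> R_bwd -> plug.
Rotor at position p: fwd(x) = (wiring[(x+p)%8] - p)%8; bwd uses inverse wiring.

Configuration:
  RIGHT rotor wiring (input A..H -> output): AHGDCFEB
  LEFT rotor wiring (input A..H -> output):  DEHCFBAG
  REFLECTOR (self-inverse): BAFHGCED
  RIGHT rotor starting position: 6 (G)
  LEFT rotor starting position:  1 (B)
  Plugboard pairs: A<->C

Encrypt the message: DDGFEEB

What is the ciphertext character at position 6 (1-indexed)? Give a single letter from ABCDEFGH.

Char 1 ('D'): step: R->7, L=1; D->plug->D->R->H->L->C->refl->F->L'->G->R'->G->plug->G
Char 2 ('D'): step: R->0, L->2 (L advanced); D->plug->D->R->D->L->H->refl->D->L'->C->R'->E->plug->E
Char 3 ('G'): step: R->1, L=2; G->plug->G->R->A->L->F->refl->C->L'->H->R'->H->plug->H
Char 4 ('F'): step: R->2, L=2; F->plug->F->R->H->L->C->refl->F->L'->A->R'->C->plug->A
Char 5 ('E'): step: R->3, L=2; E->plug->E->R->G->L->B->refl->A->L'->B->R'->D->plug->D
Char 6 ('E'): step: R->4, L=2; E->plug->E->R->E->L->G->refl->E->L'->F->R'->D->plug->D

D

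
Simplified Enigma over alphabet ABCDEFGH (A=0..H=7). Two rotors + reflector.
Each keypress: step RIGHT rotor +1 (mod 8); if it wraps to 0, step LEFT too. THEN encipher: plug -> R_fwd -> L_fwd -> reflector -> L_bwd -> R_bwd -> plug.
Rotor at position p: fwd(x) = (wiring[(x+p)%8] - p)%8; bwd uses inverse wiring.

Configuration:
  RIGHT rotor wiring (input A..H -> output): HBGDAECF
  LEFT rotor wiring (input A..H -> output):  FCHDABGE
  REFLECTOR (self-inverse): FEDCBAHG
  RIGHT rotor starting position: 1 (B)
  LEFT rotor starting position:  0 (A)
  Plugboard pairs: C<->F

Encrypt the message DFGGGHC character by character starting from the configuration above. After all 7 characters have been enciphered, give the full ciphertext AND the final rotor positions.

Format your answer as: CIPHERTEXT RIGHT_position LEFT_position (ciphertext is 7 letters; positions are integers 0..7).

Char 1 ('D'): step: R->2, L=0; D->plug->D->R->C->L->H->refl->G->L'->G->R'->C->plug->F
Char 2 ('F'): step: R->3, L=0; F->plug->C->R->B->L->C->refl->D->L'->D->R'->H->plug->H
Char 3 ('G'): step: R->4, L=0; G->plug->G->R->C->L->H->refl->G->L'->G->R'->C->plug->F
Char 4 ('G'): step: R->5, L=0; G->plug->G->R->G->L->G->refl->H->L'->C->R'->D->plug->D
Char 5 ('G'): step: R->6, L=0; G->plug->G->R->C->L->H->refl->G->L'->G->R'->H->plug->H
Char 6 ('H'): step: R->7, L=0; H->plug->H->R->D->L->D->refl->C->L'->B->R'->F->plug->C
Char 7 ('C'): step: R->0, L->1 (L advanced); C->plug->F->R->E->L->A->refl->F->L'->F->R'->H->plug->H
Final: ciphertext=FHFDHCH, RIGHT=0, LEFT=1

Answer: FHFDHCH 0 1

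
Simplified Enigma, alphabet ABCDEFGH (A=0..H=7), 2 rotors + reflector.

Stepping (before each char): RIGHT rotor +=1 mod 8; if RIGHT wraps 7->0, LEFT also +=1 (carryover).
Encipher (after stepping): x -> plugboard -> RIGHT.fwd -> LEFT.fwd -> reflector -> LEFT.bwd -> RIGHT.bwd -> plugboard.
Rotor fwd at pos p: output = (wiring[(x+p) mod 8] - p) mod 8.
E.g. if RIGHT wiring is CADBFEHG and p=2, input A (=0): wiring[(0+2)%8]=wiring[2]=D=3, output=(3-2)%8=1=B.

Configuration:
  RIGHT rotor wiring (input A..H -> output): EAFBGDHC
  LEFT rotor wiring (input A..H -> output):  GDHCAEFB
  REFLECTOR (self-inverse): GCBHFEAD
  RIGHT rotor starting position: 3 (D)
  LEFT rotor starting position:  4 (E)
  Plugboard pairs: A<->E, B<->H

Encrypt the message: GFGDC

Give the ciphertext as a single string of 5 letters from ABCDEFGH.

Char 1 ('G'): step: R->4, L=4; G->plug->G->R->B->L->A->refl->G->L'->H->R'->B->plug->H
Char 2 ('F'): step: R->5, L=4; F->plug->F->R->A->L->E->refl->F->L'->D->R'->E->plug->A
Char 3 ('G'): step: R->6, L=4; G->plug->G->R->A->L->E->refl->F->L'->D->R'->F->plug->F
Char 4 ('D'): step: R->7, L=4; D->plug->D->R->G->L->D->refl->H->L'->F->R'->B->plug->H
Char 5 ('C'): step: R->0, L->5 (L advanced); C->plug->C->R->F->L->C->refl->B->L'->D->R'->F->plug->F

Answer: HAFHF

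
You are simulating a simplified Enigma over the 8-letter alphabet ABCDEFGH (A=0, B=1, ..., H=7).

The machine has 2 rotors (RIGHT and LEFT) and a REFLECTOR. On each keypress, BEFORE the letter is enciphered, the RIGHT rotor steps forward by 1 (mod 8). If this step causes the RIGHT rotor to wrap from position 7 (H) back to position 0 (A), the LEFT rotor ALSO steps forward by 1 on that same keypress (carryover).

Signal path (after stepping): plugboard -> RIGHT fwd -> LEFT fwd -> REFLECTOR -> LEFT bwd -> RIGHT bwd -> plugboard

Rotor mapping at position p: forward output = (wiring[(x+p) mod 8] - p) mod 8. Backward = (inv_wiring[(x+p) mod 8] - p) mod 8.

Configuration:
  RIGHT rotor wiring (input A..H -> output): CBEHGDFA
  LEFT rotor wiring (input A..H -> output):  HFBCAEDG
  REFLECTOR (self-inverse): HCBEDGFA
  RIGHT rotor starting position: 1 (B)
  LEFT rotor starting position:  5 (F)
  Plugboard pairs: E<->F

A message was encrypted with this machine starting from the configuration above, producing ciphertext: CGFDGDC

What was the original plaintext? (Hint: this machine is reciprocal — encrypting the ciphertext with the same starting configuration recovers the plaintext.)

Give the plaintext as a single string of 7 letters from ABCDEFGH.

Answer: GHCECEG

Derivation:
Char 1 ('C'): step: R->2, L=5; C->plug->C->R->E->L->A->refl->H->L'->A->R'->G->plug->G
Char 2 ('G'): step: R->3, L=5; G->plug->G->R->G->L->F->refl->G->L'->B->R'->H->plug->H
Char 3 ('F'): step: R->4, L=5; F->plug->E->R->G->L->F->refl->G->L'->B->R'->C->plug->C
Char 4 ('D'): step: R->5, L=5; D->plug->D->R->F->L->E->refl->D->L'->H->R'->F->plug->E
Char 5 ('G'): step: R->6, L=5; G->plug->G->R->A->L->H->refl->A->L'->E->R'->C->plug->C
Char 6 ('D'): step: R->7, L=5; D->plug->D->R->F->L->E->refl->D->L'->H->R'->F->plug->E
Char 7 ('C'): step: R->0, L->6 (L advanced); C->plug->C->R->E->L->D->refl->E->L'->F->R'->G->plug->G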